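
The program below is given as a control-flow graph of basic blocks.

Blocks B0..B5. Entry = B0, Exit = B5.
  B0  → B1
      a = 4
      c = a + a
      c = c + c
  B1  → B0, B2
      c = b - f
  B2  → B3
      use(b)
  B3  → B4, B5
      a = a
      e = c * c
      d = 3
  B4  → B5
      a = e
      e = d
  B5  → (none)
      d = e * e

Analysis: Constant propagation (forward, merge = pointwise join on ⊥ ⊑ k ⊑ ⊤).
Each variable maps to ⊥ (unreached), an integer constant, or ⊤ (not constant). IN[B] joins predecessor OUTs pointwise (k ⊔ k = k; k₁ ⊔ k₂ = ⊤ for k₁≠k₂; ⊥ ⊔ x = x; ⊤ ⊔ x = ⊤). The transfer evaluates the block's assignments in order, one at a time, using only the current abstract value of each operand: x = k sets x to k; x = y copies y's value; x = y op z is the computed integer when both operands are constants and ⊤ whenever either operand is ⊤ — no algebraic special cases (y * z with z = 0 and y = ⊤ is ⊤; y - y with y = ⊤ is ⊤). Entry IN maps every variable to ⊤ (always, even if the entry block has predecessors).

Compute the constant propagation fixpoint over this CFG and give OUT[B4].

Converged values:
  B0: | IN=(all ⊤) | OUT={a:4, c:16; rest ⊤}
  B1: | IN={a:4, c:16; rest ⊤} | OUT={a:4; rest ⊤}
  B2: | IN={a:4; rest ⊤} | OUT={a:4; rest ⊤}
  B3: | IN={a:4; rest ⊤} | OUT={a:4, d:3; rest ⊤}
  B4: | IN={a:4, d:3; rest ⊤} | OUT={d:3, e:3; rest ⊤}
  B5: | IN={d:3; rest ⊤} | OUT=(all ⊤)

Merge at B4: IN[B4] = OUT[B3] = {a: 4, b: ⊤, c: ⊤, d: 3, e: ⊤, f: ⊤}
Applying B4's transfer function to that IN value gives OUT[B4] (row B4 above).

Answer: {a: ⊤, b: ⊤, c: ⊤, d: 3, e: 3, f: ⊤}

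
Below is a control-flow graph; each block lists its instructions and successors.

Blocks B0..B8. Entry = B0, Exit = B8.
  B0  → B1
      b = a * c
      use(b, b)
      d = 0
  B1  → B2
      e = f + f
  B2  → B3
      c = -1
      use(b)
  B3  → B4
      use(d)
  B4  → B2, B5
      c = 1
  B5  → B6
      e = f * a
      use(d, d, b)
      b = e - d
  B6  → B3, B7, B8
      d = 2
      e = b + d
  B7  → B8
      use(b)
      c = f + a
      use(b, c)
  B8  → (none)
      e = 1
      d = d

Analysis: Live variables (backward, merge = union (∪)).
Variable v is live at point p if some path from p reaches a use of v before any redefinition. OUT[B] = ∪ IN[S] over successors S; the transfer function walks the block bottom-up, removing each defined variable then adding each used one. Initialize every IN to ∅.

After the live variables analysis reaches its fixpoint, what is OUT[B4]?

Converged values:
  B0:  IN={a, c, f}  OUT={a, b, d, f}
  B1:  IN={a, b, d, f}  OUT={a, b, d, f}
  B2:  IN={a, b, d, f}  OUT={a, b, d, f}
  B3:  IN={a, b, d, f}  OUT={a, b, d, f}
  B4:  IN={a, b, d, f}  OUT={a, b, d, f}
  B5:  IN={a, b, d, f}  OUT={a, b, f}
  B6:  IN={a, b, f}  OUT={a, b, d, f}
  B7:  IN={a, b, d, f}  OUT={d}
  B8:  IN={d}  OUT={}

Merge at B4: OUT[B4] = IN[B2] ⊔ IN[B5] = {a, b, d, f}

Answer: {a, b, d, f}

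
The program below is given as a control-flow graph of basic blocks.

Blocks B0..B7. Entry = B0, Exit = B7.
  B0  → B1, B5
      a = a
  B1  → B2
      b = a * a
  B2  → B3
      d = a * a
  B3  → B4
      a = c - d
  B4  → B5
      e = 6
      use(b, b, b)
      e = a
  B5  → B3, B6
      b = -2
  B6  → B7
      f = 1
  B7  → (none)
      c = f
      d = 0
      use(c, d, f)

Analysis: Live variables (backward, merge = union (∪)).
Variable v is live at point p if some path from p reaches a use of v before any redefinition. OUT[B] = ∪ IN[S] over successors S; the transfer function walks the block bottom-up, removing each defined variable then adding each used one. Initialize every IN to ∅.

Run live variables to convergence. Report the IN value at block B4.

Answer: {a, b, c, d}

Trace:
Per-block solution:
  B0:   IN={a, c, d}   OUT={a, c, d}
  B1:   IN={a, c}   OUT={a, b, c}
  B2:   IN={a, b, c}   OUT={b, c, d}
  B3:   IN={b, c, d}   OUT={a, b, c, d}
  B4:   IN={a, b, c, d}   OUT={c, d}
  B5:   IN={c, d}   OUT={b, c, d}
  B6:   IN={}   OUT={f}
  B7:   IN={f}   OUT={}

Merge at B4: OUT[B4] = IN[B5] = {c, d}
Applying B4's transfer function to that OUT value gives IN[B4] (row B4 above).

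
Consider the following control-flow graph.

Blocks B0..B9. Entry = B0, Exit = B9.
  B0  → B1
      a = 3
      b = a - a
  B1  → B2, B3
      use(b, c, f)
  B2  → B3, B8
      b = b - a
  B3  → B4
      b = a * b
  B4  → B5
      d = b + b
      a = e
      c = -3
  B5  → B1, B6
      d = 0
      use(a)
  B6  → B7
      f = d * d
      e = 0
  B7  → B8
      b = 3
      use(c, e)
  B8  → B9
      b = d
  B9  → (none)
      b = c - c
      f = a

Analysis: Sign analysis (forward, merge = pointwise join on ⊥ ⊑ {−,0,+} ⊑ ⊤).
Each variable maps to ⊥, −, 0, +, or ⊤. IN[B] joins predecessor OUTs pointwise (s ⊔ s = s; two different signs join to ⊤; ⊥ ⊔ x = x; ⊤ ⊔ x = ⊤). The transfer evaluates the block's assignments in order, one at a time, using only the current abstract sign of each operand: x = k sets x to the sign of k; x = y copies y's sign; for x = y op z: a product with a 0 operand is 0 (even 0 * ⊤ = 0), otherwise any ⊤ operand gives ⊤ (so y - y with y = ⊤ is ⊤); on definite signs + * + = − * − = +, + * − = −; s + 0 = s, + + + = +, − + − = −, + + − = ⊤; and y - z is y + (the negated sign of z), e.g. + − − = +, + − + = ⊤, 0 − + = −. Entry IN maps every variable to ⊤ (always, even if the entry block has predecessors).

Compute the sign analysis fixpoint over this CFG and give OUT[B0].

Answer: {a: +, b: ⊤, c: ⊤, d: ⊤, e: ⊤, f: ⊤}

Trace:
Fixpoint table:
  B0:  IN=(all ⊤)  OUT={a:+; rest ⊤}
  B1:  IN=(all ⊤)  OUT=(all ⊤)
  B2:  IN=(all ⊤)  OUT=(all ⊤)
  B3:  IN=(all ⊤)  OUT=(all ⊤)
  B4:  IN=(all ⊤)  OUT={c:-; rest ⊤}
  B5:  IN={c:-; rest ⊤}  OUT={c:-, d:0; rest ⊤}
  B6:  IN={c:-, d:0; rest ⊤}  OUT={c:-, d:0, e:0, f:0; rest ⊤}
  B7:  IN={c:-, d:0, e:0, f:0; rest ⊤}  OUT={b:+, c:-, d:0, e:0, f:0; rest ⊤}
  B8:  IN=(all ⊤)  OUT=(all ⊤)
  B9:  IN=(all ⊤)  OUT=(all ⊤)

B0 is the boundary node: IN[B0] = {a: ⊤, b: ⊤, c: ⊤, d: ⊤, e: ⊤, f: ⊤}
Applying B0's transfer function to that IN value gives OUT[B0] (row B0 above).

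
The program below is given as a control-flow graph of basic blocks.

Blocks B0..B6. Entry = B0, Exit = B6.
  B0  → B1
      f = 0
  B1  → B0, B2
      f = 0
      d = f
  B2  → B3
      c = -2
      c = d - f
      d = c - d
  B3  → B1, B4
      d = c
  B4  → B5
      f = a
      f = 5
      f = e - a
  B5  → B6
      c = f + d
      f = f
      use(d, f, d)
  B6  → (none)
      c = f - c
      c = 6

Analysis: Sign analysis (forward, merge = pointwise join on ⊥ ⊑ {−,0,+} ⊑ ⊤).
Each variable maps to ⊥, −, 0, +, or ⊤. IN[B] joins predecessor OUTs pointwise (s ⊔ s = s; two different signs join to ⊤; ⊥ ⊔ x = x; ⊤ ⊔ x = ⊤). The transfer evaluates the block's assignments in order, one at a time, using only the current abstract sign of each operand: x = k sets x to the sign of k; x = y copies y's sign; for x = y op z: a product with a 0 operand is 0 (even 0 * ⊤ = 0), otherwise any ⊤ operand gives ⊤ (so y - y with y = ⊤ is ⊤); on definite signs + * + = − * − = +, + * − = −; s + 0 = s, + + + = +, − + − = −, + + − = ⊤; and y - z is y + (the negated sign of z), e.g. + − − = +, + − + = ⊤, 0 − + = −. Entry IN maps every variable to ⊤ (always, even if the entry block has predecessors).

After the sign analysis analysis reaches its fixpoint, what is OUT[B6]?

Answer: {a: ⊤, b: ⊤, c: +, d: 0, e: ⊤, f: ⊤}

Derivation:
Per-block solution:
  B0: | IN=(all ⊤) | OUT={f:0; rest ⊤}
  B1: | IN={f:0; rest ⊤} | OUT={d:0, f:0; rest ⊤}
  B2: | IN={d:0, f:0; rest ⊤} | OUT={c:0, d:0, f:0; rest ⊤}
  B3: | IN={c:0, d:0, f:0; rest ⊤} | OUT={c:0, d:0, f:0; rest ⊤}
  B4: | IN={c:0, d:0, f:0; rest ⊤} | OUT={c:0, d:0; rest ⊤}
  B5: | IN={c:0, d:0; rest ⊤} | OUT={d:0; rest ⊤}
  B6: | IN={d:0; rest ⊤} | OUT={c:+, d:0; rest ⊤}

Merge at B6: IN[B6] = OUT[B5] = {a: ⊤, b: ⊤, c: ⊤, d: 0, e: ⊤, f: ⊤}
Applying B6's transfer function to that IN value gives OUT[B6] (row B6 above).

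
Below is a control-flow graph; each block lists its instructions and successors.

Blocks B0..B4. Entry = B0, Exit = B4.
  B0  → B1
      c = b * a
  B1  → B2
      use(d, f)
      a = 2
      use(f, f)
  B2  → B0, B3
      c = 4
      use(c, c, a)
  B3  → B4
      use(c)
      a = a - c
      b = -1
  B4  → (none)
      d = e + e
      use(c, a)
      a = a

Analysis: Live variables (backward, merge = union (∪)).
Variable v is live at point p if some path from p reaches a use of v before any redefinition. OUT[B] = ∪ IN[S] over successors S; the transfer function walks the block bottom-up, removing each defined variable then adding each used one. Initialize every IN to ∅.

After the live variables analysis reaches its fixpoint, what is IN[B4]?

Per-block solution:
  B0:   IN={a, b, d, e, f}   OUT={b, d, e, f}
  B1:   IN={b, d, e, f}   OUT={a, b, d, e, f}
  B2:   IN={a, b, d, e, f}   OUT={a, b, c, d, e, f}
  B3:   IN={a, c, e}   OUT={a, c, e}
  B4:   IN={a, c, e}   OUT={}

B4 is the boundary node: OUT[B4] = {}
Applying B4's transfer function to that OUT value gives IN[B4] (row B4 above).

Answer: {a, c, e}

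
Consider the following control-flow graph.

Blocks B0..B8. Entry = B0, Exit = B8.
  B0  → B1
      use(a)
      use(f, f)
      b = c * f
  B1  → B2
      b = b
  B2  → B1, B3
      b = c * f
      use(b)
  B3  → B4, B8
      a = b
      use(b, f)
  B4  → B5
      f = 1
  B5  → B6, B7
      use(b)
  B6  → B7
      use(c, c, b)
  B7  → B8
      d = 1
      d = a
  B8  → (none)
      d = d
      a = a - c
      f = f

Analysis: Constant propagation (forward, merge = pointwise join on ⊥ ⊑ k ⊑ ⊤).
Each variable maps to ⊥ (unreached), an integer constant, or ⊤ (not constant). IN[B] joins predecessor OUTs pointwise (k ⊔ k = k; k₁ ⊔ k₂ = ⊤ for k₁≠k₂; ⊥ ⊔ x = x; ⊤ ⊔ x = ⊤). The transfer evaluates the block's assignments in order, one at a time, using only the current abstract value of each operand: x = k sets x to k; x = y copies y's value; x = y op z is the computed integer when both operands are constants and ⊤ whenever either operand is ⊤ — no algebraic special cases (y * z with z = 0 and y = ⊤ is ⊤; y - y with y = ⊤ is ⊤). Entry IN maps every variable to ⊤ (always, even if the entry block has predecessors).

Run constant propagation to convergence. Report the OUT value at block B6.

Fixpoint table:
  B0:  IN=(all ⊤)  OUT=(all ⊤)
  B1:  IN=(all ⊤)  OUT=(all ⊤)
  B2:  IN=(all ⊤)  OUT=(all ⊤)
  B3:  IN=(all ⊤)  OUT=(all ⊤)
  B4:  IN=(all ⊤)  OUT={f:1; rest ⊤}
  B5:  IN={f:1; rest ⊤}  OUT={f:1; rest ⊤}
  B6:  IN={f:1; rest ⊤}  OUT={f:1; rest ⊤}
  B7:  IN={f:1; rest ⊤}  OUT={f:1; rest ⊤}
  B8:  IN=(all ⊤)  OUT=(all ⊤)

Merge at B6: IN[B6] = OUT[B5] = {a: ⊤, b: ⊤, c: ⊤, d: ⊤, e: ⊤, f: 1}
Applying B6's transfer function to that IN value gives OUT[B6] (row B6 above).

Answer: {a: ⊤, b: ⊤, c: ⊤, d: ⊤, e: ⊤, f: 1}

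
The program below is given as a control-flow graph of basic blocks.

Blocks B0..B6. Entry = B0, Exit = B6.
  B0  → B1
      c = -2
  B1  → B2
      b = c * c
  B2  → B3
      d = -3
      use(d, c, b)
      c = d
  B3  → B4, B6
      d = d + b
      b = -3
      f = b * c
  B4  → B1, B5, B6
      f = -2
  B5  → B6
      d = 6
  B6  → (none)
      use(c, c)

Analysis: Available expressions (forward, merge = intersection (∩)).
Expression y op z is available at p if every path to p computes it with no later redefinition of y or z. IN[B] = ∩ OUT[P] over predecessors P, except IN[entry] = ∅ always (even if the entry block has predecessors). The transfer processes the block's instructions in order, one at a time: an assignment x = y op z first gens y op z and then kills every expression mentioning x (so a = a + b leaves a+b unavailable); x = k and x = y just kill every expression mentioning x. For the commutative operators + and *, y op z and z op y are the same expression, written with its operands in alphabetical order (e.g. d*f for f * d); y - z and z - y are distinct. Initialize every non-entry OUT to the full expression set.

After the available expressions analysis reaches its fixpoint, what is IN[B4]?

Answer: {b*c}

Trace:
Converged values:
  B0:  IN={}  OUT={}
  B1:  IN={}  OUT={c*c}
  B2:  IN={c*c}  OUT={}
  B3:  IN={}  OUT={b*c}
  B4:  IN={b*c}  OUT={b*c}
  B5:  IN={b*c}  OUT={b*c}
  B6:  IN={b*c}  OUT={b*c}

Merge at B4: IN[B4] = OUT[B3] = {b*c}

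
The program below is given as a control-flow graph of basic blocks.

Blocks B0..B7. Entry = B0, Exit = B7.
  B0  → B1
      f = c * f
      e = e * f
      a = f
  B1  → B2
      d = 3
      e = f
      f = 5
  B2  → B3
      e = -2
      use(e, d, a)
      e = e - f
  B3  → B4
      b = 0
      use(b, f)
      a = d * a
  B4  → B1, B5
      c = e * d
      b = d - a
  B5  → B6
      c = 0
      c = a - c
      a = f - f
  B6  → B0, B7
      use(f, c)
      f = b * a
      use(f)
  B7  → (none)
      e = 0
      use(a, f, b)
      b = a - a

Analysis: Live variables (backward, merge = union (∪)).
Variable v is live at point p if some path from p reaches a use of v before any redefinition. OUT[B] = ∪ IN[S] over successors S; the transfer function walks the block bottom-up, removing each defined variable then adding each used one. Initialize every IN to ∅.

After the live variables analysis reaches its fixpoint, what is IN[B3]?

Per-block solution:
  B0:   IN={c, e, f}   OUT={a, f}
  B1:   IN={a, f}   OUT={a, d, f}
  B2:   IN={a, d, f}   OUT={a, d, e, f}
  B3:   IN={a, d, e, f}   OUT={a, d, e, f}
  B4:   IN={a, d, e, f}   OUT={a, b, e, f}
  B5:   IN={a, b, e, f}   OUT={a, b, c, e, f}
  B6:   IN={a, b, c, e, f}   OUT={a, b, c, e, f}
  B7:   IN={a, b, f}   OUT={}

Merge at B3: OUT[B3] = IN[B4] = {a, d, e, f}
Applying B3's transfer function to that OUT value gives IN[B3] (row B3 above).

Answer: {a, d, e, f}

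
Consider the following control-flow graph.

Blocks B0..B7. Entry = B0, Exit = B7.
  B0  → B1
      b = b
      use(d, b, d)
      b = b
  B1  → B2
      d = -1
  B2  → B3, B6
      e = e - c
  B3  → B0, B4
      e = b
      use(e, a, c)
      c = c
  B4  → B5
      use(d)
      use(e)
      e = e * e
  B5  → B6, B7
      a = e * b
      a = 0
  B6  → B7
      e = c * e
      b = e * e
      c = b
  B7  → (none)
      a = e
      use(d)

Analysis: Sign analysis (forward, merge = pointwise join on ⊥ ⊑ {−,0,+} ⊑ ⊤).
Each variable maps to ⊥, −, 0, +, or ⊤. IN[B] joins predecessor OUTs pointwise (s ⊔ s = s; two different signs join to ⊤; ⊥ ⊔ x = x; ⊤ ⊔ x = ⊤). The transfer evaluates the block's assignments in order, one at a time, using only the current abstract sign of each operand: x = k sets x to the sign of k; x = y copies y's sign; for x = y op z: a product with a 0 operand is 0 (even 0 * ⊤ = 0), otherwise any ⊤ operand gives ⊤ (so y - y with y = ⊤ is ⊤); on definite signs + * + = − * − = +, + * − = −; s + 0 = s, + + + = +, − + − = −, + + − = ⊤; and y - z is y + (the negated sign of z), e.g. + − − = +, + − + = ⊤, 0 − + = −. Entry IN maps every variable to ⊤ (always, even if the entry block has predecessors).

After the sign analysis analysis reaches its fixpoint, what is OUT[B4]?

Answer: {a: ⊤, b: ⊤, c: ⊤, d: -, e: ⊤, f: ⊤}

Derivation:
Fixpoint table:
  B0: | IN=(all ⊤) | OUT=(all ⊤)
  B1: | IN=(all ⊤) | OUT={d:-; rest ⊤}
  B2: | IN={d:-; rest ⊤} | OUT={d:-; rest ⊤}
  B3: | IN={d:-; rest ⊤} | OUT={d:-; rest ⊤}
  B4: | IN={d:-; rest ⊤} | OUT={d:-; rest ⊤}
  B5: | IN={d:-; rest ⊤} | OUT={a:0, d:-; rest ⊤}
  B6: | IN={d:-; rest ⊤} | OUT={d:-; rest ⊤}
  B7: | IN={d:-; rest ⊤} | OUT={d:-; rest ⊤}

Merge at B4: IN[B4] = OUT[B3] = {a: ⊤, b: ⊤, c: ⊤, d: -, e: ⊤, f: ⊤}
Applying B4's transfer function to that IN value gives OUT[B4] (row B4 above).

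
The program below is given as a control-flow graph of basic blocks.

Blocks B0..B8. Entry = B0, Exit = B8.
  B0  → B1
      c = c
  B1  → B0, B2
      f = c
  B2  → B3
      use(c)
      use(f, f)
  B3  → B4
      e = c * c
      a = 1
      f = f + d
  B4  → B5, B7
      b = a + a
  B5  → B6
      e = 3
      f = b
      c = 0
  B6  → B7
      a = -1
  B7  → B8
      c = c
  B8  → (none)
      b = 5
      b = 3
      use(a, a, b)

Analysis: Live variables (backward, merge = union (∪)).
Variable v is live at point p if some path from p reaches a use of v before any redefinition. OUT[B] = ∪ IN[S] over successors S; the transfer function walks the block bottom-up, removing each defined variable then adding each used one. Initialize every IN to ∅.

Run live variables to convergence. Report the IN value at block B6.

Answer: {c}

Derivation:
Converged values:
  B0:  IN={c, d}  OUT={c, d}
  B1:  IN={c, d}  OUT={c, d, f}
  B2:  IN={c, d, f}  OUT={c, d, f}
  B3:  IN={c, d, f}  OUT={a, c}
  B4:  IN={a, c}  OUT={a, b, c}
  B5:  IN={b}  OUT={c}
  B6:  IN={c}  OUT={a, c}
  B7:  IN={a, c}  OUT={a}
  B8:  IN={a}  OUT={}

Merge at B6: OUT[B6] = IN[B7] = {a, c}
Applying B6's transfer function to that OUT value gives IN[B6] (row B6 above).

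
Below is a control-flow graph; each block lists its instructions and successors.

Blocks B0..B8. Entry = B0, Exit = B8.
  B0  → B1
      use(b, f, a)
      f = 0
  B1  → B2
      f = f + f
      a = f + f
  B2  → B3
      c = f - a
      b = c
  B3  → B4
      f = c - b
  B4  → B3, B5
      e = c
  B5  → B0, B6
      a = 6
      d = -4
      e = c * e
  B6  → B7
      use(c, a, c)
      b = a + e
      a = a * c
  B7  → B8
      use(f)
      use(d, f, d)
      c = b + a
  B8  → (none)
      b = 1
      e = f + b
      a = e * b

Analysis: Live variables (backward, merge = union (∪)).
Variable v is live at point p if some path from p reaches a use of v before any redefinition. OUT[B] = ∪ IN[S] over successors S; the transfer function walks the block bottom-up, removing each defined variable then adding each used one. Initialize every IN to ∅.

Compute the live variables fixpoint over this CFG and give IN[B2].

Converged values:
  B0:   IN={a, b, f}   OUT={f}
  B1:   IN={f}   OUT={a, f}
  B2:   IN={a, f}   OUT={b, c}
  B3:   IN={b, c}   OUT={b, c, f}
  B4:   IN={b, c, f}   OUT={b, c, e, f}
  B5:   IN={b, c, e, f}   OUT={a, b, c, d, e, f}
  B6:   IN={a, c, d, e, f}   OUT={a, b, d, f}
  B7:   IN={a, b, d, f}   OUT={f}
  B8:   IN={f}   OUT={}

Merge at B2: OUT[B2] = IN[B3] = {b, c}
Applying B2's transfer function to that OUT value gives IN[B2] (row B2 above).

Answer: {a, f}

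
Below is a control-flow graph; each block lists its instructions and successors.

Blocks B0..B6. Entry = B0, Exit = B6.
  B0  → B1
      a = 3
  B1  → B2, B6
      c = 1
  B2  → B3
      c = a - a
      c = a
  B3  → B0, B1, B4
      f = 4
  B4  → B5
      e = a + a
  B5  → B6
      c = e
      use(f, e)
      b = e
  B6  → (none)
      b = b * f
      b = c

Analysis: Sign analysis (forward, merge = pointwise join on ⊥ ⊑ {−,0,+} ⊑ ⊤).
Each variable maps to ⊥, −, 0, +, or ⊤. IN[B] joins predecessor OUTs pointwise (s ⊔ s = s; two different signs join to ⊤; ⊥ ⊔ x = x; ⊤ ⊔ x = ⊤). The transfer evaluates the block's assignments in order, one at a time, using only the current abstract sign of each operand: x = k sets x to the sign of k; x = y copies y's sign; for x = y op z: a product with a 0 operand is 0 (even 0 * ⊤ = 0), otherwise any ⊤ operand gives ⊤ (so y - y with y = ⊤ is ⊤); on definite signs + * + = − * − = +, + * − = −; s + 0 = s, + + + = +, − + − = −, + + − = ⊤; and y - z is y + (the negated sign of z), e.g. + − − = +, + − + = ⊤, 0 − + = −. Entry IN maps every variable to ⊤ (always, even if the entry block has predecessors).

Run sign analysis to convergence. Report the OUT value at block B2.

Per-block solution:
  B0: | IN=(all ⊤) | OUT={a:+; rest ⊤}
  B1: | IN={a:+; rest ⊤} | OUT={a:+, c:+; rest ⊤}
  B2: | IN={a:+, c:+; rest ⊤} | OUT={a:+, c:+; rest ⊤}
  B3: | IN={a:+, c:+; rest ⊤} | OUT={a:+, c:+, f:+; rest ⊤}
  B4: | IN={a:+, c:+, f:+; rest ⊤} | OUT={a:+, c:+, e:+, f:+; rest ⊤}
  B5: | IN={a:+, c:+, e:+, f:+; rest ⊤} | OUT={a:+, b:+, c:+, e:+, f:+; rest ⊤}
  B6: | IN={a:+, c:+; rest ⊤} | OUT={a:+, b:+, c:+; rest ⊤}

Merge at B2: IN[B2] = OUT[B1] = {a: +, b: ⊤, c: +, d: ⊤, e: ⊤, f: ⊤}
Applying B2's transfer function to that IN value gives OUT[B2] (row B2 above).

Answer: {a: +, b: ⊤, c: +, d: ⊤, e: ⊤, f: ⊤}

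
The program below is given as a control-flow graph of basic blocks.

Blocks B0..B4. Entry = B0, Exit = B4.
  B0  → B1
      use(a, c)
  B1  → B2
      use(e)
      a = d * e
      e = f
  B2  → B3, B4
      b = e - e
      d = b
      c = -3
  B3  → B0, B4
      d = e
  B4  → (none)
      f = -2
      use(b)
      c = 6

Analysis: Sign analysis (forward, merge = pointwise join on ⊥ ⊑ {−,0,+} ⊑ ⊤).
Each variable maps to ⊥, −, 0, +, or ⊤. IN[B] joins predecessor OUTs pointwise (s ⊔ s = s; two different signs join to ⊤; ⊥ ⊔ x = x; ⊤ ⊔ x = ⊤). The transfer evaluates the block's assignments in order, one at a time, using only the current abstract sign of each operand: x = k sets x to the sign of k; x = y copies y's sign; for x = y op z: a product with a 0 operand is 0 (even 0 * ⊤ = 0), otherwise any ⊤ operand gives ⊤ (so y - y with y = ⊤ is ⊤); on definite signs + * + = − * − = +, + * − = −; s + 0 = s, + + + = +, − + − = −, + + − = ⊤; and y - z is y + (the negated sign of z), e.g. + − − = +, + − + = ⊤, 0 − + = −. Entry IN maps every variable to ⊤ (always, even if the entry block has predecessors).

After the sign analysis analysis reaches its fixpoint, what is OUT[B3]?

Fixpoint table:
  B0:   IN=(all ⊤)   OUT=(all ⊤)
  B1:   IN=(all ⊤)   OUT=(all ⊤)
  B2:   IN=(all ⊤)   OUT={c:-; rest ⊤}
  B3:   IN={c:-; rest ⊤}   OUT={c:-; rest ⊤}
  B4:   IN={c:-; rest ⊤}   OUT={c:+, f:-; rest ⊤}

Merge at B3: IN[B3] = OUT[B2] = {a: ⊤, b: ⊤, c: -, d: ⊤, e: ⊤, f: ⊤}
Applying B3's transfer function to that IN value gives OUT[B3] (row B3 above).

Answer: {a: ⊤, b: ⊤, c: -, d: ⊤, e: ⊤, f: ⊤}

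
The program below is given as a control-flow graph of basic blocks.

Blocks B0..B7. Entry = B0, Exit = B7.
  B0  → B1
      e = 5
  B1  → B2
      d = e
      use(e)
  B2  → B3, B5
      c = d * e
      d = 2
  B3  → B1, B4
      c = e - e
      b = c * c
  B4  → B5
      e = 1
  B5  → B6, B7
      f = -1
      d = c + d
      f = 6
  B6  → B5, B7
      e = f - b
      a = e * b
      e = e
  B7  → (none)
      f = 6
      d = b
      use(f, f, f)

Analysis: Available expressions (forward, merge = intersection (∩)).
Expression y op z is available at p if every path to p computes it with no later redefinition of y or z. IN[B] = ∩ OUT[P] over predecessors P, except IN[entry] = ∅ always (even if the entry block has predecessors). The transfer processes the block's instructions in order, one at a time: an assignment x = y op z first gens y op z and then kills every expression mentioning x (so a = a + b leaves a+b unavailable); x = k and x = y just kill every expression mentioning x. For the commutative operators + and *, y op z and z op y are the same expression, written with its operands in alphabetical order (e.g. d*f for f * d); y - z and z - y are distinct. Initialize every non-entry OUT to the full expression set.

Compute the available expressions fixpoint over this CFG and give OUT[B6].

Answer: {f-b}

Derivation:
Fixpoint table:
  B0:  IN={}  OUT={}
  B1:  IN={}  OUT={}
  B2:  IN={}  OUT={}
  B3:  IN={}  OUT={c*c, e-e}
  B4:  IN={c*c, e-e}  OUT={c*c}
  B5:  IN={}  OUT={}
  B6:  IN={}  OUT={f-b}
  B7:  IN={}  OUT={}

Merge at B6: IN[B6] = OUT[B5] = {}
Applying B6's transfer function to that IN value gives OUT[B6] (row B6 above).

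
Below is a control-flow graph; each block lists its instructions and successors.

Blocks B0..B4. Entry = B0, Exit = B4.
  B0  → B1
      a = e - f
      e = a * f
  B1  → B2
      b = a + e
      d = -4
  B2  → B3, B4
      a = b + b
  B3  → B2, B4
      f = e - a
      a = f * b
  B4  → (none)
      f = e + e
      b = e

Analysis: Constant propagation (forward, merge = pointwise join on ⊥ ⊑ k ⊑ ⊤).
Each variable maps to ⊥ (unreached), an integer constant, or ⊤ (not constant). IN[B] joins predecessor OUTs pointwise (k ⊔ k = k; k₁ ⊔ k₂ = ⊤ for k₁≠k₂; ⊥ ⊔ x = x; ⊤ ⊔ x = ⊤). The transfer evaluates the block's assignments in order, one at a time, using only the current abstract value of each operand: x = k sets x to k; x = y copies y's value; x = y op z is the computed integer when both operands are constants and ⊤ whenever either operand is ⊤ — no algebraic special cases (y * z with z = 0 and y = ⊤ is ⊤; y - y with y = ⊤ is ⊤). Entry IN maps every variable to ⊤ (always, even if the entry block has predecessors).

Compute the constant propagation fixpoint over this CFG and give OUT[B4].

Per-block solution:
  B0: | IN=(all ⊤) | OUT=(all ⊤)
  B1: | IN=(all ⊤) | OUT={d:-4; rest ⊤}
  B2: | IN={d:-4; rest ⊤} | OUT={d:-4; rest ⊤}
  B3: | IN={d:-4; rest ⊤} | OUT={d:-4; rest ⊤}
  B4: | IN={d:-4; rest ⊤} | OUT={d:-4; rest ⊤}

Merge at B4: IN[B4] = OUT[B2] ⊔ OUT[B3] = {a: ⊤, b: ⊤, c: ⊤, d: -4, e: ⊤, f: ⊤}
Applying B4's transfer function to that IN value gives OUT[B4] (row B4 above).

Answer: {a: ⊤, b: ⊤, c: ⊤, d: -4, e: ⊤, f: ⊤}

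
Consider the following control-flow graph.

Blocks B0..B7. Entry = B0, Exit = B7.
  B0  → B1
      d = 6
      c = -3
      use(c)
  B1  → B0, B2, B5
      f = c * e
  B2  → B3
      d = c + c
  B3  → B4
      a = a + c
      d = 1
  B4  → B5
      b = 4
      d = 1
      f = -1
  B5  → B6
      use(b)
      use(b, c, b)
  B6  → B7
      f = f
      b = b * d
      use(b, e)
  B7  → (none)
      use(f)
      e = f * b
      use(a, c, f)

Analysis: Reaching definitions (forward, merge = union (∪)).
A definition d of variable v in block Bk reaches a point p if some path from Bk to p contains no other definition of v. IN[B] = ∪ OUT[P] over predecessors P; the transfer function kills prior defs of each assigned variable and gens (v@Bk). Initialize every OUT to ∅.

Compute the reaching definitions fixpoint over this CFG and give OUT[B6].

Converged values:
  B0:  IN={c@B0, d@B0, f@B1}  OUT={c@B0, d@B0, f@B1}
  B1:  IN={c@B0, d@B0, f@B1}  OUT={c@B0, d@B0, f@B1}
  B2:  IN={c@B0, d@B0, f@B1}  OUT={c@B0, d@B2, f@B1}
  B3:  IN={c@B0, d@B2, f@B1}  OUT={a@B3, c@B0, d@B3, f@B1}
  B4:  IN={a@B3, c@B0, d@B3, f@B1}  OUT={a@B3, b@B4, c@B0, d@B4, f@B4}
  B5:  IN={a@B3, b@B4, c@B0, d@B0, d@B4, f@B1, f@B4}  OUT={a@B3, b@B4, c@B0, d@B0, d@B4, f@B1, f@B4}
  B6:  IN={a@B3, b@B4, c@B0, d@B0, d@B4, f@B1, f@B4}  OUT={a@B3, b@B6, c@B0, d@B0, d@B4, f@B6}
  B7:  IN={a@B3, b@B6, c@B0, d@B0, d@B4, f@B6}  OUT={a@B3, b@B6, c@B0, d@B0, d@B4, e@B7, f@B6}

Merge at B6: IN[B6] = OUT[B5] = {a@B3, b@B4, c@B0, d@B0, d@B4, f@B1, f@B4}
Applying B6's transfer function to that IN value gives OUT[B6] (row B6 above).

Answer: {a@B3, b@B6, c@B0, d@B0, d@B4, f@B6}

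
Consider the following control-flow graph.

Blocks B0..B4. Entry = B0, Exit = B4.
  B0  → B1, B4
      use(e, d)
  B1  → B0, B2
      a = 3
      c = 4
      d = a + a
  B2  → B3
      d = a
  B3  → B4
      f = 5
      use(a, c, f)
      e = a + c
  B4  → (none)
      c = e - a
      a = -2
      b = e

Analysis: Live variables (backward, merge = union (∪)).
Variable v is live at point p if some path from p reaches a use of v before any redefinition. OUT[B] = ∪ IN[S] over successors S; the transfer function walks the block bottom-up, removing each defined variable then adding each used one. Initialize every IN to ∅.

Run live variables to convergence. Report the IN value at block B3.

Fixpoint table:
  B0: | IN={a, d, e} | OUT={a, e}
  B1: | IN={e} | OUT={a, c, d, e}
  B2: | IN={a, c} | OUT={a, c}
  B3: | IN={a, c} | OUT={a, e}
  B4: | IN={a, e} | OUT={}

Merge at B3: OUT[B3] = IN[B4] = {a, e}
Applying B3's transfer function to that OUT value gives IN[B3] (row B3 above).

Answer: {a, c}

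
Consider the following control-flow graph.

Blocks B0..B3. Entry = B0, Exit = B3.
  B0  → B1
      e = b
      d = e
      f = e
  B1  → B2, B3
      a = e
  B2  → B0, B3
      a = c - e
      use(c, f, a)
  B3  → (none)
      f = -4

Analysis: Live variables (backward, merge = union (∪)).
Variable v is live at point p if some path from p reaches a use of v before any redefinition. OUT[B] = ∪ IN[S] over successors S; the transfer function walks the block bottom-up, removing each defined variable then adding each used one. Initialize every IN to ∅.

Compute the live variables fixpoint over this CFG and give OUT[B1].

Per-block solution:
  B0: | IN={b, c} | OUT={b, c, e, f}
  B1: | IN={b, c, e, f} | OUT={b, c, e, f}
  B2: | IN={b, c, e, f} | OUT={b, c}
  B3: | IN={} | OUT={}

Merge at B1: OUT[B1] = IN[B2] ⊔ IN[B3] = {b, c, e, f}

Answer: {b, c, e, f}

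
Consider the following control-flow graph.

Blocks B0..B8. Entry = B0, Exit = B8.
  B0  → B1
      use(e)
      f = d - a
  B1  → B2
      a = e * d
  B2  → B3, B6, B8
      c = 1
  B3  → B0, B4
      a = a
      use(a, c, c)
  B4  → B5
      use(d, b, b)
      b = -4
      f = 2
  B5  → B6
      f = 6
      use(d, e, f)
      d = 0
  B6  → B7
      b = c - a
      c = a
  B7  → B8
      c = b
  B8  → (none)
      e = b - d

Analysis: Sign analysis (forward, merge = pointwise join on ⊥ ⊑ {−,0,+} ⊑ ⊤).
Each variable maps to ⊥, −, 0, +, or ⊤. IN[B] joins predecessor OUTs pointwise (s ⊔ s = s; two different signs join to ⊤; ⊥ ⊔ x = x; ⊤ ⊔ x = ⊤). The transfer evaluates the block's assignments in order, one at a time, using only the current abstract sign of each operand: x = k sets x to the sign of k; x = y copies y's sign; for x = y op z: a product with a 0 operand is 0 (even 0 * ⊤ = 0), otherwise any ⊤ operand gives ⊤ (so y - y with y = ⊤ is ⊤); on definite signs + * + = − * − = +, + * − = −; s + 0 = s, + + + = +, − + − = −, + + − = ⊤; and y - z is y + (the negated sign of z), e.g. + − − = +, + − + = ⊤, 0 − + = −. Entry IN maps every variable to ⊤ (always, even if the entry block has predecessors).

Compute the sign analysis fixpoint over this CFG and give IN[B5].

Answer: {a: ⊤, b: -, c: +, d: ⊤, e: ⊤, f: +}

Derivation:
Per-block solution:
  B0:  IN=(all ⊤)  OUT=(all ⊤)
  B1:  IN=(all ⊤)  OUT=(all ⊤)
  B2:  IN=(all ⊤)  OUT={c:+; rest ⊤}
  B3:  IN={c:+; rest ⊤}  OUT={c:+; rest ⊤}
  B4:  IN={c:+; rest ⊤}  OUT={b:-, c:+, f:+; rest ⊤}
  B5:  IN={b:-, c:+, f:+; rest ⊤}  OUT={b:-, c:+, d:0, f:+; rest ⊤}
  B6:  IN={c:+; rest ⊤}  OUT=(all ⊤)
  B7:  IN=(all ⊤)  OUT=(all ⊤)
  B8:  IN=(all ⊤)  OUT=(all ⊤)

Merge at B5: IN[B5] = OUT[B4] = {a: ⊤, b: -, c: +, d: ⊤, e: ⊤, f: +}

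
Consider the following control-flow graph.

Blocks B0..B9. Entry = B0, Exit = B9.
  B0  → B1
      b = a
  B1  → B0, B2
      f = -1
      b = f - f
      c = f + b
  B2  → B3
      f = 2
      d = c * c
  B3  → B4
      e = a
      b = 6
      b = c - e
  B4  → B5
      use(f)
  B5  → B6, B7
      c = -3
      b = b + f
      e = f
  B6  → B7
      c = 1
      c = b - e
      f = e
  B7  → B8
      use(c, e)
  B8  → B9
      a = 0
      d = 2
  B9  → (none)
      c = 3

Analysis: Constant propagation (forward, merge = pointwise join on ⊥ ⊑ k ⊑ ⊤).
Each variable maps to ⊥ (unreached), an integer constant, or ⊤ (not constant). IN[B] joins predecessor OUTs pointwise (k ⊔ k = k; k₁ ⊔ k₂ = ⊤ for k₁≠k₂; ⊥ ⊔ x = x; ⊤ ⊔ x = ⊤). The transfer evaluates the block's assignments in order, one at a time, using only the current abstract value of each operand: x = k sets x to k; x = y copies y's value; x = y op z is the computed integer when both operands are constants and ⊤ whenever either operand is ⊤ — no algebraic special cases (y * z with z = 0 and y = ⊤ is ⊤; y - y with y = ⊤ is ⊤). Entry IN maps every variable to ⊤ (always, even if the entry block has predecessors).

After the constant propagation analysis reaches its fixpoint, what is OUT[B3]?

Answer: {a: ⊤, b: ⊤, c: -1, d: 1, e: ⊤, f: 2}

Trace:
Per-block solution:
  B0: | IN=(all ⊤) | OUT=(all ⊤)
  B1: | IN=(all ⊤) | OUT={b:0, c:-1, f:-1; rest ⊤}
  B2: | IN={b:0, c:-1, f:-1; rest ⊤} | OUT={b:0, c:-1, d:1, f:2; rest ⊤}
  B3: | IN={b:0, c:-1, d:1, f:2; rest ⊤} | OUT={c:-1, d:1, f:2; rest ⊤}
  B4: | IN={c:-1, d:1, f:2; rest ⊤} | OUT={c:-1, d:1, f:2; rest ⊤}
  B5: | IN={c:-1, d:1, f:2; rest ⊤} | OUT={c:-3, d:1, e:2, f:2; rest ⊤}
  B6: | IN={c:-3, d:1, e:2, f:2; rest ⊤} | OUT={d:1, e:2, f:2; rest ⊤}
  B7: | IN={d:1, e:2, f:2; rest ⊤} | OUT={d:1, e:2, f:2; rest ⊤}
  B8: | IN={d:1, e:2, f:2; rest ⊤} | OUT={a:0, d:2, e:2, f:2; rest ⊤}
  B9: | IN={a:0, d:2, e:2, f:2; rest ⊤} | OUT={a:0, c:3, d:2, e:2, f:2; rest ⊤}

Merge at B3: IN[B3] = OUT[B2] = {a: ⊤, b: 0, c: -1, d: 1, e: ⊤, f: 2}
Applying B3's transfer function to that IN value gives OUT[B3] (row B3 above).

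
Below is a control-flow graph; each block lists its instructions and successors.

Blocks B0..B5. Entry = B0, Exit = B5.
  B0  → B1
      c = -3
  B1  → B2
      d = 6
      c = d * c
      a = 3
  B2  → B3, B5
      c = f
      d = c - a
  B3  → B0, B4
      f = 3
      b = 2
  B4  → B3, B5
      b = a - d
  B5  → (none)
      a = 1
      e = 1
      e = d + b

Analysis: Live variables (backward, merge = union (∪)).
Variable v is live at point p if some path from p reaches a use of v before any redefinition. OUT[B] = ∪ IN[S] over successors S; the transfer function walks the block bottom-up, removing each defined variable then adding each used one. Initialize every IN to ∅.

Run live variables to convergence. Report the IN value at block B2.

Converged values:
  B0: | IN={b, f} | OUT={b, c, f}
  B1: | IN={b, c, f} | OUT={a, b, f}
  B2: | IN={a, b, f} | OUT={a, b, d}
  B3: | IN={a, d} | OUT={a, b, d, f}
  B4: | IN={a, d} | OUT={a, b, d}
  B5: | IN={b, d} | OUT={}

Merge at B2: OUT[B2] = IN[B3] ⊔ IN[B5] = {a, b, d}
Applying B2's transfer function to that OUT value gives IN[B2] (row B2 above).

Answer: {a, b, f}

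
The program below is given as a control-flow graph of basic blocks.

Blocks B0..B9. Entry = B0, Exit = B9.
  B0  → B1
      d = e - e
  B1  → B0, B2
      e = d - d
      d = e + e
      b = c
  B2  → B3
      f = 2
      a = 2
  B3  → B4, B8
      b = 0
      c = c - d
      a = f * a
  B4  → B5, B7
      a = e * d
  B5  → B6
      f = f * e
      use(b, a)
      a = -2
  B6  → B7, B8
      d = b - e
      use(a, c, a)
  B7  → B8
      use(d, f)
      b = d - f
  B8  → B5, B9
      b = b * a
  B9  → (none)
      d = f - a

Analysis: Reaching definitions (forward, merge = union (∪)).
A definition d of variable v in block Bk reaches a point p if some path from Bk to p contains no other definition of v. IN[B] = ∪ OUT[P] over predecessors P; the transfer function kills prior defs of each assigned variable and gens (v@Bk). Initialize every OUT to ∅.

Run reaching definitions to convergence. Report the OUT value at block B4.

Answer: {a@B4, b@B3, c@B3, d@B1, e@B1, f@B2}

Working:
Per-block solution:
  B0:  IN={b@B1, d@B1, e@B1}  OUT={b@B1, d@B0, e@B1}
  B1:  IN={b@B1, d@B0, e@B1}  OUT={b@B1, d@B1, e@B1}
  B2:  IN={b@B1, d@B1, e@B1}  OUT={a@B2, b@B1, d@B1, e@B1, f@B2}
  B3:  IN={a@B2, b@B1, d@B1, e@B1, f@B2}  OUT={a@B3, b@B3, c@B3, d@B1, e@B1, f@B2}
  B4:  IN={a@B3, b@B3, c@B3, d@B1, e@B1, f@B2}  OUT={a@B4, b@B3, c@B3, d@B1, e@B1, f@B2}
  B5:  IN={a@B3, a@B4, a@B5, b@B3, b@B8, c@B3, d@B1, d@B6, e@B1, f@B2, f@B5}  OUT={a@B5, b@B3, b@B8, c@B3, d@B1, d@B6, e@B1, f@B5}
  B6:  IN={a@B5, b@B3, b@B8, c@B3, d@B1, d@B6, e@B1, f@B5}  OUT={a@B5, b@B3, b@B8, c@B3, d@B6, e@B1, f@B5}
  B7:  IN={a@B4, a@B5, b@B3, b@B8, c@B3, d@B1, d@B6, e@B1, f@B2, f@B5}  OUT={a@B4, a@B5, b@B7, c@B3, d@B1, d@B6, e@B1, f@B2, f@B5}
  B8:  IN={a@B3, a@B4, a@B5, b@B3, b@B7, b@B8, c@B3, d@B1, d@B6, e@B1, f@B2, f@B5}  OUT={a@B3, a@B4, a@B5, b@B8, c@B3, d@B1, d@B6, e@B1, f@B2, f@B5}
  B9:  IN={a@B3, a@B4, a@B5, b@B8, c@B3, d@B1, d@B6, e@B1, f@B2, f@B5}  OUT={a@B3, a@B4, a@B5, b@B8, c@B3, d@B9, e@B1, f@B2, f@B5}

Merge at B4: IN[B4] = OUT[B3] = {a@B3, b@B3, c@B3, d@B1, e@B1, f@B2}
Applying B4's transfer function to that IN value gives OUT[B4] (row B4 above).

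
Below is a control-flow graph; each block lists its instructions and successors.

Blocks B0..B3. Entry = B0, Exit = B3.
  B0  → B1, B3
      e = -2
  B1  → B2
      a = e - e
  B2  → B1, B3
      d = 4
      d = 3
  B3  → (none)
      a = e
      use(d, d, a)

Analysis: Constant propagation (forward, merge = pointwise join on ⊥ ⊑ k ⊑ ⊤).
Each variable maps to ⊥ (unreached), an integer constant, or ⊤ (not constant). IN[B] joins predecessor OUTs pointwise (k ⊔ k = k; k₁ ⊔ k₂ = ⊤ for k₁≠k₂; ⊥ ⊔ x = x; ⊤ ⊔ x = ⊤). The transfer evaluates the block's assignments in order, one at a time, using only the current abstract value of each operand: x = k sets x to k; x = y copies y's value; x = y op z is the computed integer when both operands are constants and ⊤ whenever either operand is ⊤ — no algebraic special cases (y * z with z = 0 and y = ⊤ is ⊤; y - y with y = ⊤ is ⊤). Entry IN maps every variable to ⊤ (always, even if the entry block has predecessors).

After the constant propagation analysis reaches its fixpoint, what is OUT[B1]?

Answer: {a: 0, b: ⊤, c: ⊤, d: ⊤, e: -2, f: ⊤}

Derivation:
Fixpoint table:
  B0:   IN=(all ⊤)   OUT={e:-2; rest ⊤}
  B1:   IN={e:-2; rest ⊤}   OUT={a:0, e:-2; rest ⊤}
  B2:   IN={a:0, e:-2; rest ⊤}   OUT={a:0, d:3, e:-2; rest ⊤}
  B3:   IN={e:-2; rest ⊤}   OUT={a:-2, e:-2; rest ⊤}

Merge at B1: IN[B1] = OUT[B0] ⊔ OUT[B2] = {a: ⊤, b: ⊤, c: ⊤, d: ⊤, e: -2, f: ⊤}
Applying B1's transfer function to that IN value gives OUT[B1] (row B1 above).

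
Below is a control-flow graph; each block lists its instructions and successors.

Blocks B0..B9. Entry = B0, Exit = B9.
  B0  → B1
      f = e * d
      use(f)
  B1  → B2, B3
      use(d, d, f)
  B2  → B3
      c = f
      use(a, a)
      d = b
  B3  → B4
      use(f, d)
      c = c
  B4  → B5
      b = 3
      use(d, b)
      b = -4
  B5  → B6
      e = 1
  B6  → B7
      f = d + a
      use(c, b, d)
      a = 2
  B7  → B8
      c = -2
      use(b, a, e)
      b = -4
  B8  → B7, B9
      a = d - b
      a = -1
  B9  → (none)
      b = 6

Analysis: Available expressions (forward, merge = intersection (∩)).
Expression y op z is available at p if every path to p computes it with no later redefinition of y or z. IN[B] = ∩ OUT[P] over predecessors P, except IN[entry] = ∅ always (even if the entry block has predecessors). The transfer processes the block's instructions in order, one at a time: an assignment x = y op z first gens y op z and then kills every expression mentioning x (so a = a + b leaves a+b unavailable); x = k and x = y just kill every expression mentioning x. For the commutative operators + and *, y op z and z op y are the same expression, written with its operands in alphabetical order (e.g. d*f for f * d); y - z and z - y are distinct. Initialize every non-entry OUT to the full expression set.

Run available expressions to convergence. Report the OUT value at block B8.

Fixpoint table:
  B0:  IN={}  OUT={d*e}
  B1:  IN={d*e}  OUT={d*e}
  B2:  IN={d*e}  OUT={}
  B3:  IN={}  OUT={}
  B4:  IN={}  OUT={}
  B5:  IN={}  OUT={}
  B6:  IN={}  OUT={}
  B7:  IN={}  OUT={}
  B8:  IN={}  OUT={d-b}
  B9:  IN={d-b}  OUT={}

Merge at B8: IN[B8] = OUT[B7] = {}
Applying B8's transfer function to that IN value gives OUT[B8] (row B8 above).

Answer: {d-b}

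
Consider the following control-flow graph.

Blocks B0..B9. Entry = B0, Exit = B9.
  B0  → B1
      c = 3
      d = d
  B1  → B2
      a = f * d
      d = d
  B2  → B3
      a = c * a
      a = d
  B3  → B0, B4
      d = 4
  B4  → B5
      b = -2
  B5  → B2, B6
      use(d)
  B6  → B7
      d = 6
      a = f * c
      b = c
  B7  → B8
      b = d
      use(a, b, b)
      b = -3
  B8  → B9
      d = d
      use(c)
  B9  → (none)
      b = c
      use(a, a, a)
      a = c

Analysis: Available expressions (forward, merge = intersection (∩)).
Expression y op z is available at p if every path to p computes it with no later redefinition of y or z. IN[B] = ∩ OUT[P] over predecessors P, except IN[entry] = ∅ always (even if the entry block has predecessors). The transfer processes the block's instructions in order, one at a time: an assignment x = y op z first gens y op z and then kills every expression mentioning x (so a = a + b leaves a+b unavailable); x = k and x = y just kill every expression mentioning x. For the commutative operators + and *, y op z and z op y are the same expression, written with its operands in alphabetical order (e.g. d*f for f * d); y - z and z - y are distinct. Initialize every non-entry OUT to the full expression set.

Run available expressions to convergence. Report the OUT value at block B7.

Answer: {c*f}

Trace:
Converged values:
  B0:  IN={}  OUT={}
  B1:  IN={}  OUT={}
  B2:  IN={}  OUT={}
  B3:  IN={}  OUT={}
  B4:  IN={}  OUT={}
  B5:  IN={}  OUT={}
  B6:  IN={}  OUT={c*f}
  B7:  IN={c*f}  OUT={c*f}
  B8:  IN={c*f}  OUT={c*f}
  B9:  IN={c*f}  OUT={c*f}

Merge at B7: IN[B7] = OUT[B6] = {c*f}
Applying B7's transfer function to that IN value gives OUT[B7] (row B7 above).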